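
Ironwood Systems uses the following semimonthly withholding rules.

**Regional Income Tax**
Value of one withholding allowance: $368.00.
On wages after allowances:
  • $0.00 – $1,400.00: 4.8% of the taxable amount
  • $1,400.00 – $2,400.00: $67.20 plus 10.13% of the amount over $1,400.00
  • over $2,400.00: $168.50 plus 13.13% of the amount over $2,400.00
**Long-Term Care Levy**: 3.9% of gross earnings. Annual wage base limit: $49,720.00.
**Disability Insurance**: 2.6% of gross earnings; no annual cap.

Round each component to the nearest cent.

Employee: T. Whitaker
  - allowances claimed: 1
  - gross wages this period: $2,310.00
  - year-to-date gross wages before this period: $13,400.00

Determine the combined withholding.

$272.25

Regional Income Tax: taxable = $2,310.00 − 1×$368.00 = $1,942.00
  $67.20 + 10.13% × ($1,942.00 − $1,400.00) = $67.20 + 10.13% × $542.00 = $122.10
Long-Term Care Levy: 3.9% × $2,310.00 = $90.09
Disability Insurance: 2.6% × $2,310.00 = $60.06
Total: $122.10 + $90.09 + $60.06 = $272.25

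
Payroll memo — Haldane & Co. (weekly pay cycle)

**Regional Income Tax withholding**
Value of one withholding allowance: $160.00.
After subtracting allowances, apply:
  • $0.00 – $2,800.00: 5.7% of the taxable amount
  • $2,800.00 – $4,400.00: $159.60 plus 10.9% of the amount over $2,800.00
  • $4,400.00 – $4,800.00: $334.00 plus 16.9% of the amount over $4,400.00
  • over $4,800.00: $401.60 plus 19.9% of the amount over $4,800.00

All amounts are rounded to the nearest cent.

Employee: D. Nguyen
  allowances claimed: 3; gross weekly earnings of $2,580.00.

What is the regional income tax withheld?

Regional Income Tax: taxable = $2,580.00 − 3×$160.00 = $2,100.00
  5.7% × $2,100.00 = $119.70

$119.70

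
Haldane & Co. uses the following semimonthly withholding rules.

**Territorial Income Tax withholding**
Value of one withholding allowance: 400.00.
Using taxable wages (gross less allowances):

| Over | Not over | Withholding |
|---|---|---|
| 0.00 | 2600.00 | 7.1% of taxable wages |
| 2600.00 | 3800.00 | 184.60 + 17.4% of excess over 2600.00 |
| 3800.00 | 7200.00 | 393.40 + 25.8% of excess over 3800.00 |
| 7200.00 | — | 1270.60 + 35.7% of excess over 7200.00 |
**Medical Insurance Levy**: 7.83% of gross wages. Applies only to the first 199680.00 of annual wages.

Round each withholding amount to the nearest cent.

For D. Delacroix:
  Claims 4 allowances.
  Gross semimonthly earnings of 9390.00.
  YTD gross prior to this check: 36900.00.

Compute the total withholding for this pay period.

2216.47

Territorial Income Tax: taxable = 9390.00 − 4×400.00 = 7790.00
  1270.60 + 35.7% × (7790.00 − 7200.00) = 1270.60 + 35.7% × 590.00 = 1481.23
Medical Insurance Levy: 7.83% × 9390.00 = 735.24
Total: 1481.23 + 735.24 = 2216.47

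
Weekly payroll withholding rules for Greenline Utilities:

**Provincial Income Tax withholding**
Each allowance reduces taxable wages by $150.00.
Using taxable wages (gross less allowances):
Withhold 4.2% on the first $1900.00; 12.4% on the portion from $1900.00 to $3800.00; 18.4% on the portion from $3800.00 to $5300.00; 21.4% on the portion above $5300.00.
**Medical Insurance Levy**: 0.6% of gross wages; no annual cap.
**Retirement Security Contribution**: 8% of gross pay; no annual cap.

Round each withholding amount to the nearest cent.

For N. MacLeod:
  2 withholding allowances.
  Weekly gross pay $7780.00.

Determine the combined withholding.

$1727.00

Provincial Income Tax: taxable = $7780.00 − 2×$150.00 = $7480.00
  $591.40 + 21.4% × ($7480.00 − $5300.00) = $591.40 + 21.4% × $2180.00 = $1057.92
Medical Insurance Levy: 0.6% × $7780.00 = $46.68
Retirement Security Contribution: 8% × $7780.00 = $622.40
Total: $1057.92 + $46.68 + $622.40 = $1727.00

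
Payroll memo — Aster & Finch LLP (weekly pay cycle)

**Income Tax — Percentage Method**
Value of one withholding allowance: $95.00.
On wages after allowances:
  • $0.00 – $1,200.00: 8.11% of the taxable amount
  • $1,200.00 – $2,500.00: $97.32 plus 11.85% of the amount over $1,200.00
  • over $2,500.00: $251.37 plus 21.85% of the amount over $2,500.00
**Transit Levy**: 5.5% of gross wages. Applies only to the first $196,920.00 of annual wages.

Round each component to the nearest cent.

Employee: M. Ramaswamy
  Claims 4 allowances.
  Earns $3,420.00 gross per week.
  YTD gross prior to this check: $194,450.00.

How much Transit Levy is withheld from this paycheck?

$135.85

Transit Levy: cap $196,920.00 − YTD $194,450.00 = $2,470.00 subject; 5.5% × $2,470.00 = $135.85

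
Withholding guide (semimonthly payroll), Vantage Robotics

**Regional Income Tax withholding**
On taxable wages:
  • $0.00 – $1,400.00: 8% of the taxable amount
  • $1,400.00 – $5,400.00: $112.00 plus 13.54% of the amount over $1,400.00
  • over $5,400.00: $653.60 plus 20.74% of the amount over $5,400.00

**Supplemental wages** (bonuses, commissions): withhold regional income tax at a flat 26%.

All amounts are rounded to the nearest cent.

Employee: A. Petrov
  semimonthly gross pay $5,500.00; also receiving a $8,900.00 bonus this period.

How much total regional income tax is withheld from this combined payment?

$2,988.34

Regional Income Tax: taxable = $5,500.00
  $653.60 + 20.74% × ($5,500.00 − $5,400.00) = $653.60 + 20.74% × $100.00 = $674.34
Supplemental (26% flat on bonus): 26% × $8,900.00 = $2,314.00
Total regional income tax: $674.34 + $2,314.00 = $2,988.34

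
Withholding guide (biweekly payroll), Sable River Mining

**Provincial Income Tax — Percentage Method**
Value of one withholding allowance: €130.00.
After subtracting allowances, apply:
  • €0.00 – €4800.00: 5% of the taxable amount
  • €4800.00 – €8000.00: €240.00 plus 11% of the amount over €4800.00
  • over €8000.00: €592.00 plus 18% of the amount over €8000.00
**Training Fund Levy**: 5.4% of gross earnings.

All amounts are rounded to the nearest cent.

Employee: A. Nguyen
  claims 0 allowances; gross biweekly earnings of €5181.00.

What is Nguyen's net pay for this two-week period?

€4619.32

Provincial Income Tax: taxable = €5181.00
  €240.00 + 11% × (€5181.00 − €4800.00) = €240.00 + 11% × €381.00 = €281.91
Training Fund Levy: 5.4% × €5181.00 = €279.77
Total withheld: €281.91 + €279.77 = €561.68
Net pay: €5181.00 − €561.68 = €4619.32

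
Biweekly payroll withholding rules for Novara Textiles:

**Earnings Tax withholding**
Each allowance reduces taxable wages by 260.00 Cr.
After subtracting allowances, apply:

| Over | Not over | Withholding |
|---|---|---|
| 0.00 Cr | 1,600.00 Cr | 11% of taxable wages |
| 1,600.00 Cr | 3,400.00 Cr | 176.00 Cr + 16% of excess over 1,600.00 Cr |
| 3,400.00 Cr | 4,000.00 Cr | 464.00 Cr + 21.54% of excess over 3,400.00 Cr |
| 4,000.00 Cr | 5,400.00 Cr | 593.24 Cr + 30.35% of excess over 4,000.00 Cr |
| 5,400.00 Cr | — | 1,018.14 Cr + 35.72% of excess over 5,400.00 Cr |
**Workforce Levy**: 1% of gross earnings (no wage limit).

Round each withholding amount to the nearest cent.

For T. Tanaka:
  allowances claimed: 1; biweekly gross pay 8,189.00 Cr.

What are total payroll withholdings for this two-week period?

2,003.39 Cr

Earnings Tax: taxable = 8,189.00 Cr − 1×260.00 Cr = 7,929.00 Cr
  1,018.14 Cr + 35.72% × (7,929.00 Cr − 5,400.00 Cr) = 1,018.14 Cr + 35.72% × 2,529.00 Cr = 1,921.50 Cr
Workforce Levy: 1% × 8,189.00 Cr = 81.89 Cr
Total: 1,921.50 Cr + 81.89 Cr = 2,003.39 Cr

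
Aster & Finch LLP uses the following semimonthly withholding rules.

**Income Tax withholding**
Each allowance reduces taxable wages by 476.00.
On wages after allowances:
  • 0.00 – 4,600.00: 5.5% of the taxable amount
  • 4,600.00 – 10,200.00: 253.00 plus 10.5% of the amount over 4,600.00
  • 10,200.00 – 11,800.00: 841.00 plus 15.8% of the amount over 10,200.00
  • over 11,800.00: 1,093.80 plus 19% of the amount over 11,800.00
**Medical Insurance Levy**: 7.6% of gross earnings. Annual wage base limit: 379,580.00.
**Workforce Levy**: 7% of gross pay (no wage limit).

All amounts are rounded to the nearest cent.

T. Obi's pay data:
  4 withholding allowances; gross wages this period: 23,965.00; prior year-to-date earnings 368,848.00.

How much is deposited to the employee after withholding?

18,428.43

Income Tax: taxable = 23,965.00 − 4×476.00 = 22,061.00
  1,093.80 + 19% × (22,061.00 − 11,800.00) = 1,093.80 + 19% × 10,261.00 = 3,043.39
Medical Insurance Levy: cap 379,580.00 − YTD 368,848.00 = 10,732.00 subject; 7.6% × 10,732.00 = 815.63
Workforce Levy: 7% × 23,965.00 = 1,677.55
Total withheld: 3,043.39 + 815.63 + 1,677.55 = 5,536.57
Net pay: 23,965.00 − 5,536.57 = 18,428.43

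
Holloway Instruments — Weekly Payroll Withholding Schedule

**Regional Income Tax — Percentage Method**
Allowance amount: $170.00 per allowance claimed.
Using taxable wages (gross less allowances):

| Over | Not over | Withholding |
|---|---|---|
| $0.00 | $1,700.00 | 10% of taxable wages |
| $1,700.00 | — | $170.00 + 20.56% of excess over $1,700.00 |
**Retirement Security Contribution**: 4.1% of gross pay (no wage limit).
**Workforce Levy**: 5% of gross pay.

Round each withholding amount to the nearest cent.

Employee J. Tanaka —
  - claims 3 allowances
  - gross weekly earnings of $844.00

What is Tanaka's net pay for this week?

$733.80

Regional Income Tax: taxable = $844.00 − 3×$170.00 = $334.00
  10% × $334.00 = $33.40
Retirement Security Contribution: 4.1% × $844.00 = $34.60
Workforce Levy: 5% × $844.00 = $42.20
Total withheld: $33.40 + $34.60 + $42.20 = $110.20
Net pay: $844.00 − $110.20 = $733.80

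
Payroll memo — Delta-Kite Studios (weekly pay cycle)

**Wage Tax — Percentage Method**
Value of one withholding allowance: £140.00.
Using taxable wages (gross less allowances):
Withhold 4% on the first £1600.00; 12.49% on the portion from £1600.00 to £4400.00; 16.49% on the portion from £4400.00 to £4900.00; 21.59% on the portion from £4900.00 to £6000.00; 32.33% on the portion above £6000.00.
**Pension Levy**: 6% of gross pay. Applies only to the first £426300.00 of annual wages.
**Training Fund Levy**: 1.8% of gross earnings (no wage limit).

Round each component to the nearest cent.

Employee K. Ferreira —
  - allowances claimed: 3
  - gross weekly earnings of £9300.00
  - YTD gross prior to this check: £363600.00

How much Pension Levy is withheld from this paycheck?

£558.00

Pension Levy: 6% × £9300.00 = £558.00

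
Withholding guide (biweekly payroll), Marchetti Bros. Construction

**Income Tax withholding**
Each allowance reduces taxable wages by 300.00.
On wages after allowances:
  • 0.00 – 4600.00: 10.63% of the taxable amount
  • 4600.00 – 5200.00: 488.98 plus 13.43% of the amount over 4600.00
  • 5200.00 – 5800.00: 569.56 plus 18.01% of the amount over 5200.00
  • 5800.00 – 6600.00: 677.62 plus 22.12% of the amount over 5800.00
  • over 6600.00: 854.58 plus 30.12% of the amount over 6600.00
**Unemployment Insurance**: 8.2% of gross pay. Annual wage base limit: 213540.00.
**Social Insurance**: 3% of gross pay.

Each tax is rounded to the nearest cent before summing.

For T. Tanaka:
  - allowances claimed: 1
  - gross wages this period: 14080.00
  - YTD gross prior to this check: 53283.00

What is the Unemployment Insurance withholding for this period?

1154.56

Unemployment Insurance: 8.2% × 14080.00 = 1154.56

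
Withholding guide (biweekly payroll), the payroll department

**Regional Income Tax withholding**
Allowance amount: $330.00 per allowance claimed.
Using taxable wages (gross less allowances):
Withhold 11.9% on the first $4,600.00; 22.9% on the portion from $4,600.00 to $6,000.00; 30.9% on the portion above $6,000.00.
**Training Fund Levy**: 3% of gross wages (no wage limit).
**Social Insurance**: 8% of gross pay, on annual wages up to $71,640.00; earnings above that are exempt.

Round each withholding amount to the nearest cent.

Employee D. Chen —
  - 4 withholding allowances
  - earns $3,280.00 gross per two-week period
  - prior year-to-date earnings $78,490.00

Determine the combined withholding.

Regional Income Tax: taxable = $3,280.00 − 4×$330.00 = $1,960.00
  11.9% × $1,960.00 = $233.24
Training Fund Levy: 3% × $3,280.00 = $98.40
Social Insurance: YTD $78,490.00 ≥ cap $71,640.00 → $0.00
Total: $233.24 + $98.40 + $0.00 = $331.64

$331.64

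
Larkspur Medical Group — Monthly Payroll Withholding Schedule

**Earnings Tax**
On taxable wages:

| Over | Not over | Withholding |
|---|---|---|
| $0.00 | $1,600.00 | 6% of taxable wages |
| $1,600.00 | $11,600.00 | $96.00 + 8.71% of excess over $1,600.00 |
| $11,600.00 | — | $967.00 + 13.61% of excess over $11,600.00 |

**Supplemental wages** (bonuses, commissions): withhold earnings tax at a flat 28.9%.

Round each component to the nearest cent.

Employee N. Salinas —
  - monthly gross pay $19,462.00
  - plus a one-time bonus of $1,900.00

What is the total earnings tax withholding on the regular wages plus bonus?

Earnings Tax: taxable = $19,462.00
  $967.00 + 13.61% × ($19,462.00 − $11,600.00) = $967.00 + 13.61% × $7,862.00 = $2,037.02
Supplemental (28.9% flat on bonus): 28.9% × $1,900.00 = $549.10
Total earnings tax: $2,037.02 + $549.10 = $2,586.12

$2,586.12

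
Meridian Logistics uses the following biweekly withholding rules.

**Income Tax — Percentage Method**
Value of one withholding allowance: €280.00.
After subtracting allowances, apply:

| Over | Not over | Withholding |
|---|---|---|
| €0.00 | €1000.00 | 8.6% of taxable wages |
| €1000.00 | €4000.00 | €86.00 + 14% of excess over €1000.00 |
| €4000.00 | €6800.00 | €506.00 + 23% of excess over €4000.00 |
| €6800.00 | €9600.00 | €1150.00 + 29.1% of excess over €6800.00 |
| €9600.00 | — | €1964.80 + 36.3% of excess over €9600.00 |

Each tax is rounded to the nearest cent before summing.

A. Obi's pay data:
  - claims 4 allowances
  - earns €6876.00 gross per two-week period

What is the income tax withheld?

€909.88

Income Tax: taxable = €6876.00 − 4×€280.00 = €5756.00
  €506.00 + 23% × (€5756.00 − €4000.00) = €506.00 + 23% × €1756.00 = €909.88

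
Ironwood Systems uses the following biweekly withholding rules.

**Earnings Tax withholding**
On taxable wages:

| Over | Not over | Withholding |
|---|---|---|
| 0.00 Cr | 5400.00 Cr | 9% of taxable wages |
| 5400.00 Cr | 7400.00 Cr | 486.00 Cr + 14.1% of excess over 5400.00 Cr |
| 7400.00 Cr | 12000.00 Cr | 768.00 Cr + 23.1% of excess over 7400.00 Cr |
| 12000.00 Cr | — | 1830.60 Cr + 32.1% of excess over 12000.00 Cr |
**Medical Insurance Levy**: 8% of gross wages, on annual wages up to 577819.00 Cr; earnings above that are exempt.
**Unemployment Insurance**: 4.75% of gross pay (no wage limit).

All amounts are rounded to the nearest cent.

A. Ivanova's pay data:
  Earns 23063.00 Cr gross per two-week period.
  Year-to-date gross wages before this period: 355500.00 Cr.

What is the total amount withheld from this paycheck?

8322.35 Cr

Earnings Tax: taxable = 23063.00 Cr
  1830.60 Cr + 32.1% × (23063.00 Cr − 12000.00 Cr) = 1830.60 Cr + 32.1% × 11063.00 Cr = 5381.82 Cr
Medical Insurance Levy: 8% × 23063.00 Cr = 1845.04 Cr
Unemployment Insurance: 4.75% × 23063.00 Cr = 1095.49 Cr
Total: 5381.82 Cr + 1845.04 Cr + 1095.49 Cr = 8322.35 Cr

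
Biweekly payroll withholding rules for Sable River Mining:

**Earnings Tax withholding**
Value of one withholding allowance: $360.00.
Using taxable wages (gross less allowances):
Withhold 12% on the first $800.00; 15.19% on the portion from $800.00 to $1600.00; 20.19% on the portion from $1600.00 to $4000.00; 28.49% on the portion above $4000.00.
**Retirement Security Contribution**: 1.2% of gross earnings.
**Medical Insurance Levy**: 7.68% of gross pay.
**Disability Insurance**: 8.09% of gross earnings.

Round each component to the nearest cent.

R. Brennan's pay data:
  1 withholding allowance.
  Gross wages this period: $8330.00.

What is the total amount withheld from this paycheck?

$3246.73

Earnings Tax: taxable = $8330.00 − 1×$360.00 = $7970.00
  $702.08 + 28.49% × ($7970.00 − $4000.00) = $702.08 + 28.49% × $3970.00 = $1833.13
Retirement Security Contribution: 1.2% × $8330.00 = $99.96
Medical Insurance Levy: 7.68% × $8330.00 = $639.74
Disability Insurance: 8.09% × $8330.00 = $673.90
Total: $1833.13 + $99.96 + $639.74 + $673.90 = $3246.73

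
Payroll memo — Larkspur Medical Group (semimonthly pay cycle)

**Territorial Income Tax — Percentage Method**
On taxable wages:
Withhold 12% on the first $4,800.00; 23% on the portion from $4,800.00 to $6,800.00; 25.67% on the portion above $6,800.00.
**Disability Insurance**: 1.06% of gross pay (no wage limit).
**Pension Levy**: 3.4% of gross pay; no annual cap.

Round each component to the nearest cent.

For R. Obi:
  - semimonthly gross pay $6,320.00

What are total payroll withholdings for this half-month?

Territorial Income Tax: taxable = $6,320.00
  $576.00 + 23% × ($6,320.00 − $4,800.00) = $576.00 + 23% × $1,520.00 = $925.60
Disability Insurance: 1.06% × $6,320.00 = $66.99
Pension Levy: 3.4% × $6,320.00 = $214.88
Total: $925.60 + $66.99 + $214.88 = $1,207.47

$1,207.47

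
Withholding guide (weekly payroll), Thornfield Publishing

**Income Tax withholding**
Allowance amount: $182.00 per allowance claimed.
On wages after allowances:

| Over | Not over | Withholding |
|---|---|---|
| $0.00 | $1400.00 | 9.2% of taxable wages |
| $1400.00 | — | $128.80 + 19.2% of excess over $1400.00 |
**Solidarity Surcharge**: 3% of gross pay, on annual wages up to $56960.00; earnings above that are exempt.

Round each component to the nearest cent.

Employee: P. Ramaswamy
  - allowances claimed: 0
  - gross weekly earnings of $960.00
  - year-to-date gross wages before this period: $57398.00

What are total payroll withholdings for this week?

$88.32

Income Tax: taxable = $960.00
  9.2% × $960.00 = $88.32
Solidarity Surcharge: YTD $57398.00 ≥ cap $56960.00 → $0.00
Total: $88.32 + $0.00 = $88.32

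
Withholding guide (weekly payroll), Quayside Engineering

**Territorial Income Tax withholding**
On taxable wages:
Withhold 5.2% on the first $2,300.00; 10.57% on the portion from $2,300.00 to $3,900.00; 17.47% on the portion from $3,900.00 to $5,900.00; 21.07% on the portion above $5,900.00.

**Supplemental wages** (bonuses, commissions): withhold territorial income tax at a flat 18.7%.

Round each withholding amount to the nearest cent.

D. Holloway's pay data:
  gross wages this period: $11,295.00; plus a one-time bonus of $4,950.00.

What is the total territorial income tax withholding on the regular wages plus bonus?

Territorial Income Tax: taxable = $11,295.00
  $638.12 + 21.07% × ($11,295.00 − $5,900.00) = $638.12 + 21.07% × $5,395.00 = $1,774.85
Supplemental (18.7% flat on bonus): 18.7% × $4,950.00 = $925.65
Total territorial income tax: $1,774.85 + $925.65 = $2,700.50

$2,700.50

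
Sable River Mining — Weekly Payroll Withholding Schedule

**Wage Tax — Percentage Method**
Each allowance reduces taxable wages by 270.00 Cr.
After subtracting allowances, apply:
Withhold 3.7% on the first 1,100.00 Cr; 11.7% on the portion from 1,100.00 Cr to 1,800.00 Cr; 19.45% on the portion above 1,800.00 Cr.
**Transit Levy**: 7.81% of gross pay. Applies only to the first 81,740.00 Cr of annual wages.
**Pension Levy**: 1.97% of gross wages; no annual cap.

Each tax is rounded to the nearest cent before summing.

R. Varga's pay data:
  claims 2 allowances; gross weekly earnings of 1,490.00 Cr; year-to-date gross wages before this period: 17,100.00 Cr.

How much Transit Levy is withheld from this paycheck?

Transit Levy: 7.81% × 1,490.00 Cr = 116.37 Cr

116.37 Cr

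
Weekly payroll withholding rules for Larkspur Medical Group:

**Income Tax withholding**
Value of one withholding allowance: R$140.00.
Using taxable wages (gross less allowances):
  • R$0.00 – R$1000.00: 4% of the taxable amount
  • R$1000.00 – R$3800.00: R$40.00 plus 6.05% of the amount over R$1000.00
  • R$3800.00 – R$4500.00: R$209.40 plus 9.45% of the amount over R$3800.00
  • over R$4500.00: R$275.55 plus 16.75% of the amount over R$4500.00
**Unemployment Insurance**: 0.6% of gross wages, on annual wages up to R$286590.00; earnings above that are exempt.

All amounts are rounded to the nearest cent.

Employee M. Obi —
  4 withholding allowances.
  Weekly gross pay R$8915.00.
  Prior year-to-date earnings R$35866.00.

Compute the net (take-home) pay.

R$7940.25

Income Tax: taxable = R$8915.00 − 4×R$140.00 = R$8355.00
  R$275.55 + 16.75% × (R$8355.00 − R$4500.00) = R$275.55 + 16.75% × R$3855.00 = R$921.26
Unemployment Insurance: 0.6% × R$8915.00 = R$53.49
Total withheld: R$921.26 + R$53.49 = R$974.75
Net pay: R$8915.00 − R$974.75 = R$7940.25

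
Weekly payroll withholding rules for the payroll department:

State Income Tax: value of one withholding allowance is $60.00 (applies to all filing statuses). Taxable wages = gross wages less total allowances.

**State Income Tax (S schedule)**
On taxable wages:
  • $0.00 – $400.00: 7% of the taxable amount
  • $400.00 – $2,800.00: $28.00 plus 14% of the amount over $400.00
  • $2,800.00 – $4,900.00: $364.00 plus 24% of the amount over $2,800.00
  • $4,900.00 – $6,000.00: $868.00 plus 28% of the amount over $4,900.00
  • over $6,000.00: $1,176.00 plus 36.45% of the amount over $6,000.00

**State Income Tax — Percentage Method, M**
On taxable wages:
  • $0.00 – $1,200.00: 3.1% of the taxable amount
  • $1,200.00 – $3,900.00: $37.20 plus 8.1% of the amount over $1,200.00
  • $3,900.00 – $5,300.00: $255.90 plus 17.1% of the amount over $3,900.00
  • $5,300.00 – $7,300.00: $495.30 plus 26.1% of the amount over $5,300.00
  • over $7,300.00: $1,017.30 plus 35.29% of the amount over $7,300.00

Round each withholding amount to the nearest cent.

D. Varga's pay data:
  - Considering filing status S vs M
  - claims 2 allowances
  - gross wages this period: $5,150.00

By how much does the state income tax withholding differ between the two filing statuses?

$455.27

State Income Tax (S): taxable = $5,150.00 − 2×$60.00 = $5,030.00
  $868.00 + 28% × ($5,030.00 − $4,900.00) = $868.00 + 28% × $130.00 = $904.40
State Income Tax (M): taxable = $5,150.00 − 2×$60.00 = $5,030.00
  $255.90 + 17.1% × ($5,030.00 − $3,900.00) = $255.90 + 17.1% × $1,130.00 = $449.13
Difference: |$904.40 − $449.13| = $455.27 (higher under S)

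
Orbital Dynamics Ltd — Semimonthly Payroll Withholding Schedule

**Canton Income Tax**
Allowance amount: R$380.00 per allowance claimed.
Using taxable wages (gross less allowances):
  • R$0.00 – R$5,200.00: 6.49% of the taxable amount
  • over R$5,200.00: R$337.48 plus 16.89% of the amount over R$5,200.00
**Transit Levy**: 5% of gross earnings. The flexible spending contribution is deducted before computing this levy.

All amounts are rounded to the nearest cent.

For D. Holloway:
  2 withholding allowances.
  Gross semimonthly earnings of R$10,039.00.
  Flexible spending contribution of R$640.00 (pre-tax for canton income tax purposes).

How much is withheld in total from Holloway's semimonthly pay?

R$1,388.28

Canton Income Tax: taxable = R$10,039.00 − R$640.00 − 2×R$380.00 = R$8,639.00
  R$337.48 + 16.89% × (R$8,639.00 − R$5,200.00) = R$337.48 + 16.89% × R$3,439.00 = R$918.33
Transit Levy: 5% × R$9,399.00 = R$469.95
Total: R$918.33 + R$469.95 = R$1,388.28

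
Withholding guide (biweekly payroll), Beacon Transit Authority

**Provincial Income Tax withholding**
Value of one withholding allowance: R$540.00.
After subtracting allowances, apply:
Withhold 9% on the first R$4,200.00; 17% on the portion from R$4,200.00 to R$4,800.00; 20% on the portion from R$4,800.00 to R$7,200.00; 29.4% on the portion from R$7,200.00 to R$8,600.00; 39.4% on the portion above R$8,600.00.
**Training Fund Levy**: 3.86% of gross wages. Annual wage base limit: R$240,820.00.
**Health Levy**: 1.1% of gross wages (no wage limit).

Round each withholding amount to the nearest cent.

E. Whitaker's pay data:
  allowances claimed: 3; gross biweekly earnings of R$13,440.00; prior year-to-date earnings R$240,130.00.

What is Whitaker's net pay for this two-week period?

R$10,625.25

Provincial Income Tax: taxable = R$13,440.00 − 3×R$540.00 = R$11,820.00
  R$1,371.60 + 39.4% × (R$11,820.00 − R$8,600.00) = R$1,371.60 + 39.4% × R$3,220.00 = R$2,640.28
Training Fund Levy: cap R$240,820.00 − YTD R$240,130.00 = R$690.00 subject; 3.86% × R$690.00 = R$26.63
Health Levy: 1.1% × R$13,440.00 = R$147.84
Total withheld: R$2,640.28 + R$26.63 + R$147.84 = R$2,814.75
Net pay: R$13,440.00 − R$2,814.75 = R$10,625.25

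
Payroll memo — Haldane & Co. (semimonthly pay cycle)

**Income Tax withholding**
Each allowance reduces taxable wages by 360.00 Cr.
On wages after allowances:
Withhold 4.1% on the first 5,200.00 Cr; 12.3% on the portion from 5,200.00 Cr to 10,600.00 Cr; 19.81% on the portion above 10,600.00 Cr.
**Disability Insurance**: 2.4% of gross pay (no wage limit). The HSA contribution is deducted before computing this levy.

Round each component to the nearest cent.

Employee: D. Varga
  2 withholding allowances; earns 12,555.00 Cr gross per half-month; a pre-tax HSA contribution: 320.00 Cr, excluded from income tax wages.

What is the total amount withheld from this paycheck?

1,352.30 Cr

Income Tax: taxable = 12,555.00 Cr − 320.00 Cr − 2×360.00 Cr = 11,515.00 Cr
  877.40 Cr + 19.81% × (11,515.00 Cr − 10,600.00 Cr) = 877.40 Cr + 19.81% × 915.00 Cr = 1,058.66 Cr
Disability Insurance: 2.4% × 12,235.00 Cr = 293.64 Cr
Total: 1,058.66 Cr + 293.64 Cr = 1,352.30 Cr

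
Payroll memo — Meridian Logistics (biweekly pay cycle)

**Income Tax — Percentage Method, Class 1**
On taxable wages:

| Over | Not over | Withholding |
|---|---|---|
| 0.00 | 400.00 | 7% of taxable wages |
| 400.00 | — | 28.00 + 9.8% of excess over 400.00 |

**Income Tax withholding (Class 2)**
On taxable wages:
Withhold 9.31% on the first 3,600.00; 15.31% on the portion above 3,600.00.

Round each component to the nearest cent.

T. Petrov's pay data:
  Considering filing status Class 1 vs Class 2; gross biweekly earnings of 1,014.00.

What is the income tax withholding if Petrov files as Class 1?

Income Tax (Class 1): taxable = 1,014.00
  28.00 + 9.8% × (1,014.00 − 400.00) = 28.00 + 9.8% × 614.00 = 88.17

88.17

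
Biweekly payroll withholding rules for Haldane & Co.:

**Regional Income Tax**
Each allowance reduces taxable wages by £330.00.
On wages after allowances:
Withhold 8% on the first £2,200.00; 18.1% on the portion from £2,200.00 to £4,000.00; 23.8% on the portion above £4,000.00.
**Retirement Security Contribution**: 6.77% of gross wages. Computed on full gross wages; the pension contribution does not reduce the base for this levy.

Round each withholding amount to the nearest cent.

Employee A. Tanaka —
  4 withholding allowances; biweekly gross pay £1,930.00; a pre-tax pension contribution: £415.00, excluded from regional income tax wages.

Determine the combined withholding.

£146.26

Regional Income Tax: taxable = £1,930.00 − £415.00 − 4×£330.00 = £195.00
  8% × £195.00 = £15.60
Retirement Security Contribution: 6.77% × £1,930.00 = £130.66
Total: £15.60 + £130.66 = £146.26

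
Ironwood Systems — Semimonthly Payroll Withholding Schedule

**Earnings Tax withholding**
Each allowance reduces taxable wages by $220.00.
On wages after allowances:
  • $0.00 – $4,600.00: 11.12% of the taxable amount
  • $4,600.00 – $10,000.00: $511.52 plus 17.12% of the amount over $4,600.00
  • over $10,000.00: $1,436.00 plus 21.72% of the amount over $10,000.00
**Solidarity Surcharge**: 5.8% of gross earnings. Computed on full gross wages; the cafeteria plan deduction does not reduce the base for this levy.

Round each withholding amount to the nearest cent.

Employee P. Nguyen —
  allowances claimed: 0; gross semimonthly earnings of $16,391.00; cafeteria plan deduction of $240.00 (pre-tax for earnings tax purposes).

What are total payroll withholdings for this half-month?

$3,722.68

Earnings Tax: taxable = $16,391.00 − $240.00 = $16,151.00
  $1,436.00 + 21.72% × ($16,151.00 − $10,000.00) = $1,436.00 + 21.72% × $6,151.00 = $2,772.00
Solidarity Surcharge: 5.8% × $16,391.00 = $950.68
Total: $2,772.00 + $950.68 = $3,722.68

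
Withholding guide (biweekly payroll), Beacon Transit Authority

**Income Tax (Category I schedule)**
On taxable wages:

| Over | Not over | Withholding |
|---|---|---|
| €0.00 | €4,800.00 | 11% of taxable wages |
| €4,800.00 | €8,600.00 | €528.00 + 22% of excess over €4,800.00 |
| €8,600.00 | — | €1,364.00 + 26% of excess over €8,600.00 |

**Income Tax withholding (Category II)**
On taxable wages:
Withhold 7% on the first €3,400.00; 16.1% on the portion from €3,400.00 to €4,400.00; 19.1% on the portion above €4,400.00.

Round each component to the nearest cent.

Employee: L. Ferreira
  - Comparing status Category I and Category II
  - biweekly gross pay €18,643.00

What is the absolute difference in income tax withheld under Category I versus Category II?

€855.77

Income Tax (Category I): taxable = €18,643.00
  €1,364.00 + 26% × (€18,643.00 − €8,600.00) = €1,364.00 + 26% × €10,043.00 = €3,975.18
Income Tax (Category II): taxable = €18,643.00
  €399.00 + 19.1% × (€18,643.00 − €4,400.00) = €399.00 + 19.1% × €14,243.00 = €3,119.41
Difference: |€3,975.18 − €3,119.41| = €855.77 (higher under Category I)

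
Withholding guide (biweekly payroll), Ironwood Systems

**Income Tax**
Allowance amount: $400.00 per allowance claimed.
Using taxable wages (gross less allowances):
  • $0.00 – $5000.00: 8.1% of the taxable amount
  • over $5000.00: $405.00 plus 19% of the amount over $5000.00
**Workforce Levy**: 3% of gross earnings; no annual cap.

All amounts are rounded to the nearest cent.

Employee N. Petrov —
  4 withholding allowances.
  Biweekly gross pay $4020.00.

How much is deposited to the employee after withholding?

$3703.38

Income Tax: taxable = $4020.00 − 4×$400.00 = $2420.00
  8.1% × $2420.00 = $196.02
Workforce Levy: 3% × $4020.00 = $120.60
Total withheld: $196.02 + $120.60 = $316.62
Net pay: $4020.00 − $316.62 = $3703.38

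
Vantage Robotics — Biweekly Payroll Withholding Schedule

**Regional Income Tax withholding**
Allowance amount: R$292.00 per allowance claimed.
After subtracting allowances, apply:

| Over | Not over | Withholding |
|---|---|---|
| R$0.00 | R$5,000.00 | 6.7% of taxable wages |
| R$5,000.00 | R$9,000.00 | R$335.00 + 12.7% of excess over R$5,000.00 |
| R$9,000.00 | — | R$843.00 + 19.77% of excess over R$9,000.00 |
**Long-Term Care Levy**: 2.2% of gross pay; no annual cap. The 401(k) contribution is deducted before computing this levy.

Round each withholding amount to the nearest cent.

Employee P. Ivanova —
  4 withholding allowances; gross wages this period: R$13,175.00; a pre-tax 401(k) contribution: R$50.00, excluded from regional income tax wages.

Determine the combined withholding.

Regional Income Tax: taxable = R$13,175.00 − R$50.00 − 4×R$292.00 = R$11,957.00
  R$843.00 + 19.77% × (R$11,957.00 − R$9,000.00) = R$843.00 + 19.77% × R$2,957.00 = R$1,427.60
Long-Term Care Levy: 2.2% × R$13,125.00 = R$288.75
Total: R$1,427.60 + R$288.75 = R$1,716.35

R$1,716.35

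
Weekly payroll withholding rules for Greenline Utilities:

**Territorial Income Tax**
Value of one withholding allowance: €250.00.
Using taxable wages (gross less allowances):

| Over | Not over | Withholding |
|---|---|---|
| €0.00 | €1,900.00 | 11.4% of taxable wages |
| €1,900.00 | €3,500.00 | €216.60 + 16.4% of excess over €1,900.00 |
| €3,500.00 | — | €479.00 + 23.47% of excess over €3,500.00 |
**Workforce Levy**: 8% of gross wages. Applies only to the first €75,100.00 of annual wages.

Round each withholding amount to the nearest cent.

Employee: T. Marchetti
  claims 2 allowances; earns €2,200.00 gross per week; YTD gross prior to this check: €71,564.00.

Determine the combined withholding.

Territorial Income Tax: taxable = €2,200.00 − 2×€250.00 = €1,700.00
  11.4% × €1,700.00 = €193.80
Workforce Levy: 8% × €2,200.00 = €176.00
Total: €193.80 + €176.00 = €369.80

€369.80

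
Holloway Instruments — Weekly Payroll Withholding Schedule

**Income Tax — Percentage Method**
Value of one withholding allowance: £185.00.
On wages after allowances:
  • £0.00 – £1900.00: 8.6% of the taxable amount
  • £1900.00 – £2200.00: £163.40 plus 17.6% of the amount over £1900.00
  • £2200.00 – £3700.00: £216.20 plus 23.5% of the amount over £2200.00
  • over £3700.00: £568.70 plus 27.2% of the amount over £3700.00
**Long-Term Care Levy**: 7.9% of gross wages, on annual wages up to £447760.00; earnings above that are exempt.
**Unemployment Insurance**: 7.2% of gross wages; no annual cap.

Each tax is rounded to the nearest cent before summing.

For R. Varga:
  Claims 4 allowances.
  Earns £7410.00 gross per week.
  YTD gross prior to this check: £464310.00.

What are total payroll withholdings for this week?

Income Tax: taxable = £7410.00 − 4×£185.00 = £6670.00
  £568.70 + 27.2% × (£6670.00 − £3700.00) = £568.70 + 27.2% × £2970.00 = £1376.54
Long-Term Care Levy: YTD £464310.00 ≥ cap £447760.00 → £0.00
Unemployment Insurance: 7.2% × £7410.00 = £533.52
Total: £1376.54 + £0.00 + £533.52 = £1910.06

£1910.06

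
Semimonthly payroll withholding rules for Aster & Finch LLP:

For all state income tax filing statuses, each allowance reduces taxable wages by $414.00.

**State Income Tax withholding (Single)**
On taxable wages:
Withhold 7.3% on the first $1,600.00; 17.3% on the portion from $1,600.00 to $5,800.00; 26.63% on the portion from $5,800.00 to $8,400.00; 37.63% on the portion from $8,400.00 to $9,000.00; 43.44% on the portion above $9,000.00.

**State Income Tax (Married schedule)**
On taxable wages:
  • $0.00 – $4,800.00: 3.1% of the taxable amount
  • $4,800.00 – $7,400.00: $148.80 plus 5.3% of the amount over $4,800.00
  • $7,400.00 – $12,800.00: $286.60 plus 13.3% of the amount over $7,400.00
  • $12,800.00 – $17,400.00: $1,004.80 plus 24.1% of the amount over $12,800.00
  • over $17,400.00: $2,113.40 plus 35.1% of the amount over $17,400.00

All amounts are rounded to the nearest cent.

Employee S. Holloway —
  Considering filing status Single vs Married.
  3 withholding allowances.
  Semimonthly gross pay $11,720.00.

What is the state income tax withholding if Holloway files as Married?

$695.97

State Income Tax (Married): taxable = $11,720.00 − 3×$414.00 = $10,478.00
  $286.60 + 13.3% × ($10,478.00 − $7,400.00) = $286.60 + 13.3% × $3,078.00 = $695.97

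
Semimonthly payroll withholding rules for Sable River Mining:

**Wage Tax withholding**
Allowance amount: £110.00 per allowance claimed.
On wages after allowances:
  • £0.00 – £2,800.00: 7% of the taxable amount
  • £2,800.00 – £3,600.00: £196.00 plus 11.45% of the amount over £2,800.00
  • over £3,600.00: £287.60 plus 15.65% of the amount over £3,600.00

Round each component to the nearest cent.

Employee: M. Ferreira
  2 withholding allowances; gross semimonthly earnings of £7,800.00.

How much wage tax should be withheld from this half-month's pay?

£910.47

Wage Tax: taxable = £7,800.00 − 2×£110.00 = £7,580.00
  £287.60 + 15.65% × (£7,580.00 − £3,600.00) = £287.60 + 15.65% × £3,980.00 = £910.47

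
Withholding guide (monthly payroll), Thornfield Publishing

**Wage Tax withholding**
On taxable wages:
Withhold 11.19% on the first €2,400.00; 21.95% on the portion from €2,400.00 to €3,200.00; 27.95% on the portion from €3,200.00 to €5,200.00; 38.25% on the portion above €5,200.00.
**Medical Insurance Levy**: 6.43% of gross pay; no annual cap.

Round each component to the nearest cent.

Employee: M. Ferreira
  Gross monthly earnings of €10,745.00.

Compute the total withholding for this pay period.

€3,815.02

Wage Tax: taxable = €10,745.00
  €1,003.16 + 38.25% × (€10,745.00 − €5,200.00) = €1,003.16 + 38.25% × €5,545.00 = €3,124.12
Medical Insurance Levy: 6.43% × €10,745.00 = €690.90
Total: €3,124.12 + €690.90 = €3,815.02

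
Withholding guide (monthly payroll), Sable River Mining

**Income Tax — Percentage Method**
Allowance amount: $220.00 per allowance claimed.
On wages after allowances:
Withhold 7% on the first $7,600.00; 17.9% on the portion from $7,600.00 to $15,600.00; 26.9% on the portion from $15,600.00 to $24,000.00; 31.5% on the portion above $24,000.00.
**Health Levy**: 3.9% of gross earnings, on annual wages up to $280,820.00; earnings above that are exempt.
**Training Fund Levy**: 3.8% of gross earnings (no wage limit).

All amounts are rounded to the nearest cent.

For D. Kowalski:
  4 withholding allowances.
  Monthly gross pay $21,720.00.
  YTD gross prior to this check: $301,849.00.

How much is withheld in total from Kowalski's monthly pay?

$4,198.92

Income Tax: taxable = $21,720.00 − 4×$220.00 = $20,840.00
  $1,964.00 + 26.9% × ($20,840.00 − $15,600.00) = $1,964.00 + 26.9% × $5,240.00 = $3,373.56
Health Levy: YTD $301,849.00 ≥ cap $280,820.00 → $0.00
Training Fund Levy: 3.8% × $21,720.00 = $825.36
Total: $3,373.56 + $0.00 + $825.36 = $4,198.92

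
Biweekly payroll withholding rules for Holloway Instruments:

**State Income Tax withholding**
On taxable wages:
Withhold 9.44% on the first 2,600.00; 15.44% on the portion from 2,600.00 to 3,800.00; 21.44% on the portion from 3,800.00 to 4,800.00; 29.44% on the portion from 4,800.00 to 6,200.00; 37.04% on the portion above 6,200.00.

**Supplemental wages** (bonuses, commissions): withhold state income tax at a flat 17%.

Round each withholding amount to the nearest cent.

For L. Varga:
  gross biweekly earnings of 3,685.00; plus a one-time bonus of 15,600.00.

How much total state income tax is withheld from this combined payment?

3,064.96

State Income Tax: taxable = 3,685.00
  245.44 + 15.44% × (3,685.00 − 2,600.00) = 245.44 + 15.44% × 1,085.00 = 412.96
Supplemental (17% flat on bonus): 17% × 15,600.00 = 2,652.00
Total state income tax: 412.96 + 2,652.00 = 3,064.96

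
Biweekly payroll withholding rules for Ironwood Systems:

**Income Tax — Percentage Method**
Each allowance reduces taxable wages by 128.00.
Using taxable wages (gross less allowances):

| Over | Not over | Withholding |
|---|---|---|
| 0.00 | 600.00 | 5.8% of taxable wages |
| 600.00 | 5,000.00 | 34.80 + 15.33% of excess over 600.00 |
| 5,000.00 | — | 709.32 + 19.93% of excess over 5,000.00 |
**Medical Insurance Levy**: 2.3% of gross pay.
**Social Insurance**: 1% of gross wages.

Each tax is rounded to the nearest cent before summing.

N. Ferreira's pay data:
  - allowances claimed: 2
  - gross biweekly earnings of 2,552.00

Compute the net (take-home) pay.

2,172.98

Income Tax: taxable = 2,552.00 − 2×128.00 = 2,296.00
  34.80 + 15.33% × (2,296.00 − 600.00) = 34.80 + 15.33% × 1,696.00 = 294.80
Medical Insurance Levy: 2.3% × 2,552.00 = 58.70
Social Insurance: 1% × 2,552.00 = 25.52
Total withheld: 294.80 + 58.70 + 25.52 = 379.02
Net pay: 2,552.00 − 379.02 = 2,172.98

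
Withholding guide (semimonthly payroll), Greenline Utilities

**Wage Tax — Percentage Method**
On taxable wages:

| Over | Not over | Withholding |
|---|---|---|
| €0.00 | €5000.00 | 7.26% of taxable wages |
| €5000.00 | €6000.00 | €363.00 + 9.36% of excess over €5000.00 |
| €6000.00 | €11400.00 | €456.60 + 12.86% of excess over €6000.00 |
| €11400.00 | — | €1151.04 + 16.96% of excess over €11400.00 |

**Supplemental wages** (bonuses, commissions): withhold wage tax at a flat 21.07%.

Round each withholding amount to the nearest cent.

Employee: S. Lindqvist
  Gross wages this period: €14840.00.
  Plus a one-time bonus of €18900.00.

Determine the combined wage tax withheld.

Wage Tax: taxable = €14840.00
  €1151.04 + 16.96% × (€14840.00 − €11400.00) = €1151.04 + 16.96% × €3440.00 = €1734.46
Supplemental (21.07% flat on bonus): 21.07% × €18900.00 = €3982.23
Total wage tax: €1734.46 + €3982.23 = €5716.69

€5716.69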